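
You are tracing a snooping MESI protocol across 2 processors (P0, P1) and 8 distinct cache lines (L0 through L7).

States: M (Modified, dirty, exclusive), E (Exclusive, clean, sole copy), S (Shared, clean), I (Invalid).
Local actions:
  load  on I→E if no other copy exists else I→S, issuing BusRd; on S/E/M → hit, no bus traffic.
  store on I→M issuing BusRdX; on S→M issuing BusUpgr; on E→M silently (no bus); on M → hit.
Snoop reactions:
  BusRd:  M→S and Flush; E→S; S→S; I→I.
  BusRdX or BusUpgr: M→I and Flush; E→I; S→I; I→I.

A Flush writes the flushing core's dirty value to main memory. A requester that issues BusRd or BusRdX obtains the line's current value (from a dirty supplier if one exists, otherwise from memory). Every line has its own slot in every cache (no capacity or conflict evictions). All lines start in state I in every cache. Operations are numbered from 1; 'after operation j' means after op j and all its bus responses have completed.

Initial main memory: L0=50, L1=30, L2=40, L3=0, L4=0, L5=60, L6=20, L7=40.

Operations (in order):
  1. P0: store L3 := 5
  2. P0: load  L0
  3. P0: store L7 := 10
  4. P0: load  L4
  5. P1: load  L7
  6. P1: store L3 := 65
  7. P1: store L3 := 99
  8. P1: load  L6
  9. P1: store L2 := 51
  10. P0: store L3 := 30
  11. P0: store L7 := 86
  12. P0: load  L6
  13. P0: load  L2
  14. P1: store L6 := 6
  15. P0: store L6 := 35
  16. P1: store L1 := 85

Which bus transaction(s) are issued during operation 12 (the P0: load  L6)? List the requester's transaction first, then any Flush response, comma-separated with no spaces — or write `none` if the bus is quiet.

[1] P0: store L3 := 5 | P0:M(5), P1:I | bus: BusRdX
[2] P0: load  L0 | P0:E(50), P1:I | bus: BusRd
[3] P0: store L7 := 10 | P0:M(10), P1:I | bus: BusRdX
[4] P0: load  L4 | P0:E(0), P1:I | bus: BusRd
[5] P1: load  L7 | P0:S(10), P1:S(10) | bus: BusRd,Flush
[6] P1: store L3 := 65 | P0:I, P1:M(65) | bus: BusRdX,Flush
[7] P1: store L3 := 99 | P0:I, P1:M(99) | bus: none
[8] P1: load  L6 | P0:I, P1:E(20) | bus: BusRd
[9] P1: store L2 := 51 | P0:I, P1:M(51) | bus: BusRdX
[10] P0: store L3 := 30 | P0:M(30), P1:I | bus: BusRdX,Flush
[11] P0: store L7 := 86 | P0:M(86), P1:I | bus: BusUpgr
[12] P0: load  L6 | P0:S(20), P1:S(20) | bus: BusRd
[13] P0: load  L2 | P0:S(51), P1:S(51) | bus: BusRd,Flush
[14] P1: store L6 := 6 | P0:I, P1:M(6) | bus: BusUpgr
[15] P0: store L6 := 35 | P0:M(35), P1:I | bus: BusRdX,Flush
[16] P1: store L1 := 85 | P0:I, P1:M(85) | bus: BusRdX

bus = BusRd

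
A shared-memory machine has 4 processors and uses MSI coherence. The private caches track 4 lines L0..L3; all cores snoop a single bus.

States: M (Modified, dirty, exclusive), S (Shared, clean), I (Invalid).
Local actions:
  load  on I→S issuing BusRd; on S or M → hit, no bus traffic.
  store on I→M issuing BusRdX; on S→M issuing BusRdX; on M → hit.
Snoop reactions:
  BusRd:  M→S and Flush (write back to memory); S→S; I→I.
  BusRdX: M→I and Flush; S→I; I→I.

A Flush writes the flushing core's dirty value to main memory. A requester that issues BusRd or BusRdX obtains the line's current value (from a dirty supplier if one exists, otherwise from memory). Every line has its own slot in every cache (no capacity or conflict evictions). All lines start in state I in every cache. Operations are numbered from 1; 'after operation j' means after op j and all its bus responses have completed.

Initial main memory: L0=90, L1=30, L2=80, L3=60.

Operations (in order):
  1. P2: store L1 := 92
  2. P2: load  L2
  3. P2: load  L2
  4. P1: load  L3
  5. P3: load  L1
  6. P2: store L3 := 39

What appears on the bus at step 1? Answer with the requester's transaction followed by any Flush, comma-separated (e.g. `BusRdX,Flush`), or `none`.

step 1: P2: store L1 := 92  ⟶  IIMI  (L1)  txn=BusRdX  M[L1]=30
step 2: P2: load  L2  ⟶  IISI  (L2)  txn=BusRd  M[L2]=80
step 3: P2: load  L2  ⟶  IISI  (L2)  txn=∅  M[L2]=80
step 4: P1: load  L3  ⟶  ISII  (L3)  txn=BusRd  M[L3]=60
step 5: P3: load  L1  ⟶  IISS  (L1)  txn=BusRd+Flush  M[L1]=92
step 6: P2: store L3 := 39  ⟶  IIMI  (L3)  txn=BusRdX  M[L3]=60

bus = BusRdX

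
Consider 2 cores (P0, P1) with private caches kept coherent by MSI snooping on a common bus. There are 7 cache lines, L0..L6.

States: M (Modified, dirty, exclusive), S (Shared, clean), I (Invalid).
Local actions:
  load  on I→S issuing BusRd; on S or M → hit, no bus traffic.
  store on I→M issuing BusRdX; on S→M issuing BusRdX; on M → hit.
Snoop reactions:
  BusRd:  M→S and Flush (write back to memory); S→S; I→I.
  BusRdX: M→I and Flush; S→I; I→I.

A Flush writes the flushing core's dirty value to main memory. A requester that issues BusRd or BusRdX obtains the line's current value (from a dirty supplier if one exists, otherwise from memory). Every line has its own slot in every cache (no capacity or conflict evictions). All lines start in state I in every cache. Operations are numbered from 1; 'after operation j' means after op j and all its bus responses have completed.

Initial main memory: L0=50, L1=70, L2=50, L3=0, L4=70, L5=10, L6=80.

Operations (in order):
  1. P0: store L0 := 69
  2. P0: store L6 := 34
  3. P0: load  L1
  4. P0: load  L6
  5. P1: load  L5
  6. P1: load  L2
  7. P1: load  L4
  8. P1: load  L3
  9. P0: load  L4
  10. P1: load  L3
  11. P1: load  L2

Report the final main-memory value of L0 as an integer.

  op1 P0: store L0 := 69 → M/I on L0; bus BusRdX; mem=50
  op2 P0: store L6 := 34 → M/I on L6; bus BusRdX; mem=80
  op3 P0: load  L1 → S/I on L1; bus BusRd; mem=70
  op4 P0: load  L6 → M/I on L6; bus (none); mem=80
  op5 P1: load  L5 → I/S on L5; bus BusRd; mem=10
  op6 P1: load  L2 → I/S on L2; bus BusRd; mem=50
  op7 P1: load  L4 → I/S on L4; bus BusRd; mem=70
  op8 P1: load  L3 → I/S on L3; bus BusRd; mem=0
  op9 P0: load  L4 → S/S on L4; bus BusRd; mem=70
  op10 P1: load  L3 → I/S on L3; bus (none); mem=0
  op11 P1: load  L2 → I/S on L2; bus (none); mem=50

memory[L0] = 50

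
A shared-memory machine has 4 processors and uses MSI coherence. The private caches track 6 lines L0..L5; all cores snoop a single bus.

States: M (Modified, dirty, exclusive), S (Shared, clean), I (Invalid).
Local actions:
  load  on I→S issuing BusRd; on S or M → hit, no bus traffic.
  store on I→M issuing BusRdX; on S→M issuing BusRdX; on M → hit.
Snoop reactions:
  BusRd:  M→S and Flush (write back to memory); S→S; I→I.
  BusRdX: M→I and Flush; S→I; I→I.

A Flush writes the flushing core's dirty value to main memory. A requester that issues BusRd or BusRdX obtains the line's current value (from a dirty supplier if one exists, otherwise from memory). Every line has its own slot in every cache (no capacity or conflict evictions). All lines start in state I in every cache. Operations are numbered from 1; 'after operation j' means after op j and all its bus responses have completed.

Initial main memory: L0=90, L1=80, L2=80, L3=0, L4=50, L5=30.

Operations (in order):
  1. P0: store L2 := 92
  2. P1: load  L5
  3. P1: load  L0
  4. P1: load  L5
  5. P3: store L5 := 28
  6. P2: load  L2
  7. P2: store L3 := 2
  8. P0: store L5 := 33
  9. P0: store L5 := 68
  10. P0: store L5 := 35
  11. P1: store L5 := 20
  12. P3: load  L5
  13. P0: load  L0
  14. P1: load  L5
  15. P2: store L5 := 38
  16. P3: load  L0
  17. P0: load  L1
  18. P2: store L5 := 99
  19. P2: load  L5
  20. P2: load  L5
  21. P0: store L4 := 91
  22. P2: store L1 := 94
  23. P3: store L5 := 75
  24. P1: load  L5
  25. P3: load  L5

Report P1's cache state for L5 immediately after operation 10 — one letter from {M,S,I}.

state = I

step 1: P0: store L2 := 92  ⟶  MIII  (L2)  txn=BusRdX  M[L2]=80
step 2: P1: load  L5  ⟶  ISII  (L5)  txn=BusRd  M[L5]=30
step 3: P1: load  L0  ⟶  ISII  (L0)  txn=BusRd  M[L0]=90
step 4: P1: load  L5  ⟶  ISII  (L5)  txn=∅  M[L5]=30
step 5: P3: store L5 := 28  ⟶  IIIM  (L5)  txn=BusRdX  M[L5]=30
step 6: P2: load  L2  ⟶  SISI  (L2)  txn=BusRd+Flush  M[L2]=92
step 7: P2: store L3 := 2  ⟶  IIMI  (L3)  txn=BusRdX  M[L3]=0
step 8: P0: store L5 := 33  ⟶  MIII  (L5)  txn=BusRdX+Flush  M[L5]=28
step 9: P0: store L5 := 68  ⟶  MIII  (L5)  txn=∅  M[L5]=28
step 10: P0: store L5 := 35  ⟶  MIII  (L5)  txn=∅  M[L5]=28
step 11: P1: store L5 := 20  ⟶  IMII  (L5)  txn=BusRdX+Flush  M[L5]=35
step 12: P3: load  L5  ⟶  ISIS  (L5)  txn=BusRd+Flush  M[L5]=20
step 13: P0: load  L0  ⟶  SSII  (L0)  txn=BusRd  M[L0]=90
step 14: P1: load  L5  ⟶  ISIS  (L5)  txn=∅  M[L5]=20
step 15: P2: store L5 := 38  ⟶  IIMI  (L5)  txn=BusRdX  M[L5]=20
step 16: P3: load  L0  ⟶  SSIS  (L0)  txn=BusRd  M[L0]=90
step 17: P0: load  L1  ⟶  SIII  (L1)  txn=BusRd  M[L1]=80
step 18: P2: store L5 := 99  ⟶  IIMI  (L5)  txn=∅  M[L5]=20
step 19: P2: load  L5  ⟶  IIMI  (L5)  txn=∅  M[L5]=20
step 20: P2: load  L5  ⟶  IIMI  (L5)  txn=∅  M[L5]=20
step 21: P0: store L4 := 91  ⟶  MIII  (L4)  txn=BusRdX  M[L4]=50
step 22: P2: store L1 := 94  ⟶  IIMI  (L1)  txn=BusRdX  M[L1]=80
step 23: P3: store L5 := 75  ⟶  IIIM  (L5)  txn=BusRdX+Flush  M[L5]=99
step 24: P1: load  L5  ⟶  ISIS  (L5)  txn=BusRd+Flush  M[L5]=75
step 25: P3: load  L5  ⟶  ISIS  (L5)  txn=∅  M[L5]=75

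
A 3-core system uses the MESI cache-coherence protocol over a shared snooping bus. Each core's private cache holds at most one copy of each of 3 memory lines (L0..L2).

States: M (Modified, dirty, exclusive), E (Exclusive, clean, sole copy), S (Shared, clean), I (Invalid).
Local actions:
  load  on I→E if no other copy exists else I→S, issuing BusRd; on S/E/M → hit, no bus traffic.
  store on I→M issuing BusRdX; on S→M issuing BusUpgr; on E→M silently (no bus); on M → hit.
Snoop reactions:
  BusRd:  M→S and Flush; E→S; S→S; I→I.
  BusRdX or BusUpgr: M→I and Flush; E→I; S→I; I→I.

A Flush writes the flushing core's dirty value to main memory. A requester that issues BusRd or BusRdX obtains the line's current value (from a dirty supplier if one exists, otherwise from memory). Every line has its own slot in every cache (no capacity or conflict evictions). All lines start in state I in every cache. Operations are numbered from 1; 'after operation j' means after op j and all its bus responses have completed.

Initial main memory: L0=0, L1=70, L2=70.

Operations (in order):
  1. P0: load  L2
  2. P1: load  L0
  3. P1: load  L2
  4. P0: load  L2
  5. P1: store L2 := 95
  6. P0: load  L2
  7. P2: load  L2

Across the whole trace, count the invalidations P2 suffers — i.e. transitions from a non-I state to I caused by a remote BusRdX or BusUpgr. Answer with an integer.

invalidations = 0

[1] P0: load  L2 | P0:E(70), P1:I, P2:I | bus: BusRd
[2] P1: load  L0 | P0:I, P1:E(0), P2:I | bus: BusRd
[3] P1: load  L2 | P0:S(70), P1:S(70), P2:I | bus: BusRd
[4] P0: load  L2 | P0:S(70), P1:S(70), P2:I | bus: none
[5] P1: store L2 := 95 | P0:I, P1:M(95), P2:I | bus: BusUpgr
[6] P0: load  L2 | P0:S(95), P1:S(95), P2:I | bus: BusRd,Flush
[7] P2: load  L2 | P0:S(95), P1:S(95), P2:S(95) | bus: BusRd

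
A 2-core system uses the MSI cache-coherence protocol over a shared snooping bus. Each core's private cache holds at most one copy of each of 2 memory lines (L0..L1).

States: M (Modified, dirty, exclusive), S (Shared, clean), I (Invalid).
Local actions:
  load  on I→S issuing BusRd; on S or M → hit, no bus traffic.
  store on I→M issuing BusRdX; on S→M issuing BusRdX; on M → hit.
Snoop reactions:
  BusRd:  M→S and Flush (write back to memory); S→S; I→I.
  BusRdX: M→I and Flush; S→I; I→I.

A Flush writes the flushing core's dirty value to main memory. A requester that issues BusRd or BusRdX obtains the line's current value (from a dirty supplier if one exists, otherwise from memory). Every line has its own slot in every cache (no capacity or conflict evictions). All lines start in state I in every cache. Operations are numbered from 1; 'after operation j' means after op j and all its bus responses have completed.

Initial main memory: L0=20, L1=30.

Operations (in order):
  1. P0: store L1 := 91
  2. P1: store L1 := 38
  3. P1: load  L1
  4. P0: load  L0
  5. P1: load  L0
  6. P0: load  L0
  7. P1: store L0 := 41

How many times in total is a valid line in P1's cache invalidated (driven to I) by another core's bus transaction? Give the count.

1. P0: store L1 := 91  bus=[BusRdX]  L1: P0=M P1=I  mem[L1]=30
2. P1: store L1 := 38  bus=[BusRdX,Flush]  L1: P0=I P1=M  mem[L1]=91
3. P1: load  L1  bus=[-]  L1: P0=I P1=M  mem[L1]=91
4. P0: load  L0  bus=[BusRd]  L0: P0=S P1=I  mem[L0]=20
5. P1: load  L0  bus=[BusRd]  L0: P0=S P1=S  mem[L0]=20
6. P0: load  L0  bus=[-]  L0: P0=S P1=S  mem[L0]=20
7. P1: store L0 := 41  bus=[BusRdX]  L0: P0=I P1=M  mem[L0]=20

invalidations = 0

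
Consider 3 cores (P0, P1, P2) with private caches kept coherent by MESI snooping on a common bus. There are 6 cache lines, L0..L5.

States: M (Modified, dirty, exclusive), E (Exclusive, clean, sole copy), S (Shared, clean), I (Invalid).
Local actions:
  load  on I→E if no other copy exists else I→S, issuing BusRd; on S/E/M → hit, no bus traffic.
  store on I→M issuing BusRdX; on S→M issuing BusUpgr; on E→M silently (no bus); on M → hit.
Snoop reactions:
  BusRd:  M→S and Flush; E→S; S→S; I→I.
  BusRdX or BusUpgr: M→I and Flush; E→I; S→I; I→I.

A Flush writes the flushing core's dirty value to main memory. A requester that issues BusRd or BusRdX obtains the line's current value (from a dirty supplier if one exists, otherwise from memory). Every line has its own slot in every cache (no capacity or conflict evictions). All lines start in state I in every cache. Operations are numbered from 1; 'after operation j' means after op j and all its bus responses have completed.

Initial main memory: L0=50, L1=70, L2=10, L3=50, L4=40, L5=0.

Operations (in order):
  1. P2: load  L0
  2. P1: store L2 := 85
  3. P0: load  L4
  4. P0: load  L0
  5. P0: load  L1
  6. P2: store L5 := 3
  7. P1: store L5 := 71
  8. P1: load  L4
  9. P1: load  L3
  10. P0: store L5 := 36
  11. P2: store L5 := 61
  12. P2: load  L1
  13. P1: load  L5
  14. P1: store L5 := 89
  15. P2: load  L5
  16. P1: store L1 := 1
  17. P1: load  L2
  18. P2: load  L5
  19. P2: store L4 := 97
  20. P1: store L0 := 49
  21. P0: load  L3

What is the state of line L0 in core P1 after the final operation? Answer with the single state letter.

step 1: P2: load  L0  ⟶  IIE  (L0)  txn=BusRd  M[L0]=50
step 2: P1: store L2 := 85  ⟶  IMI  (L2)  txn=BusRdX  M[L2]=10
step 3: P0: load  L4  ⟶  EII  (L4)  txn=BusRd  M[L4]=40
step 4: P0: load  L0  ⟶  SIS  (L0)  txn=BusRd  M[L0]=50
step 5: P0: load  L1  ⟶  EII  (L1)  txn=BusRd  M[L1]=70
step 6: P2: store L5 := 3  ⟶  IIM  (L5)  txn=BusRdX  M[L5]=0
step 7: P1: store L5 := 71  ⟶  IMI  (L5)  txn=BusRdX+Flush  M[L5]=3
step 8: P1: load  L4  ⟶  SSI  (L4)  txn=BusRd  M[L4]=40
step 9: P1: load  L3  ⟶  IEI  (L3)  txn=BusRd  M[L3]=50
step 10: P0: store L5 := 36  ⟶  MII  (L5)  txn=BusRdX+Flush  M[L5]=71
step 11: P2: store L5 := 61  ⟶  IIM  (L5)  txn=BusRdX+Flush  M[L5]=36
step 12: P2: load  L1  ⟶  SIS  (L1)  txn=BusRd  M[L1]=70
step 13: P1: load  L5  ⟶  ISS  (L5)  txn=BusRd+Flush  M[L5]=61
step 14: P1: store L5 := 89  ⟶  IMI  (L5)  txn=BusUpgr  M[L5]=61
step 15: P2: load  L5  ⟶  ISS  (L5)  txn=BusRd+Flush  M[L5]=89
step 16: P1: store L1 := 1  ⟶  IMI  (L1)  txn=BusRdX  M[L1]=70
step 17: P1: load  L2  ⟶  IMI  (L2)  txn=∅  M[L2]=10
step 18: P2: load  L5  ⟶  ISS  (L5)  txn=∅  M[L5]=89
step 19: P2: store L4 := 97  ⟶  IIM  (L4)  txn=BusRdX  M[L4]=40
step 20: P1: store L0 := 49  ⟶  IMI  (L0)  txn=BusRdX  M[L0]=50
step 21: P0: load  L3  ⟶  SSI  (L3)  txn=BusRd  M[L3]=50

state = M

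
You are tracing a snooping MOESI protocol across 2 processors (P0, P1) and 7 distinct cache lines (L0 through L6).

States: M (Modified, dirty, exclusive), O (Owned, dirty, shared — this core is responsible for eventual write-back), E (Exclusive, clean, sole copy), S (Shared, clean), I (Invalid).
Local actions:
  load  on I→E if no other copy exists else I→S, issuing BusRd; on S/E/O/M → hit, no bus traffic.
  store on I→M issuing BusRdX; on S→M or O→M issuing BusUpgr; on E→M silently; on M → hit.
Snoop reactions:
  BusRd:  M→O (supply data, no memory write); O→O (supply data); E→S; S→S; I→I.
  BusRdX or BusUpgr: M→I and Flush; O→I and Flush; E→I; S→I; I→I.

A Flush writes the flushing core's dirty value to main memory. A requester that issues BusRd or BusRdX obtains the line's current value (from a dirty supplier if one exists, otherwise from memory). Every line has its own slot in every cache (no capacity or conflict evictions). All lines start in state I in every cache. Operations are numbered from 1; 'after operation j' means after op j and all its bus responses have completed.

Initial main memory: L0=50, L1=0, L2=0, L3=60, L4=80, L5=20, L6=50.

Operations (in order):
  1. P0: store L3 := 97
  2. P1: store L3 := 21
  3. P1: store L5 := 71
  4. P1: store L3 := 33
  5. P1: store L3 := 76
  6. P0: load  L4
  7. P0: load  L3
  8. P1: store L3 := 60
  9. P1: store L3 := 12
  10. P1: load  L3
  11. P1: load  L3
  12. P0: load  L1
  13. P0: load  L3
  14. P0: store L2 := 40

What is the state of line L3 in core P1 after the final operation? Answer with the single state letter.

[1] P0: store L3 := 97 | P0:M(97), P1:I | bus: BusRdX
[2] P1: store L3 := 21 | P0:I, P1:M(21) | bus: BusRdX,Flush
[3] P1: store L5 := 71 | P0:I, P1:M(71) | bus: BusRdX
[4] P1: store L3 := 33 | P0:I, P1:M(33) | bus: none
[5] P1: store L3 := 76 | P0:I, P1:M(76) | bus: none
[6] P0: load  L4 | P0:E(80), P1:I | bus: BusRd
[7] P0: load  L3 | P0:S(76), P1:O(76) | bus: BusRd
[8] P1: store L3 := 60 | P0:I, P1:M(60) | bus: BusUpgr
[9] P1: store L3 := 12 | P0:I, P1:M(12) | bus: none
[10] P1: load  L3 | P0:I, P1:M(12) | bus: none
[11] P1: load  L3 | P0:I, P1:M(12) | bus: none
[12] P0: load  L1 | P0:E(0), P1:I | bus: BusRd
[13] P0: load  L3 | P0:S(12), P1:O(12) | bus: BusRd
[14] P0: store L2 := 40 | P0:M(40), P1:I | bus: BusRdX

state = O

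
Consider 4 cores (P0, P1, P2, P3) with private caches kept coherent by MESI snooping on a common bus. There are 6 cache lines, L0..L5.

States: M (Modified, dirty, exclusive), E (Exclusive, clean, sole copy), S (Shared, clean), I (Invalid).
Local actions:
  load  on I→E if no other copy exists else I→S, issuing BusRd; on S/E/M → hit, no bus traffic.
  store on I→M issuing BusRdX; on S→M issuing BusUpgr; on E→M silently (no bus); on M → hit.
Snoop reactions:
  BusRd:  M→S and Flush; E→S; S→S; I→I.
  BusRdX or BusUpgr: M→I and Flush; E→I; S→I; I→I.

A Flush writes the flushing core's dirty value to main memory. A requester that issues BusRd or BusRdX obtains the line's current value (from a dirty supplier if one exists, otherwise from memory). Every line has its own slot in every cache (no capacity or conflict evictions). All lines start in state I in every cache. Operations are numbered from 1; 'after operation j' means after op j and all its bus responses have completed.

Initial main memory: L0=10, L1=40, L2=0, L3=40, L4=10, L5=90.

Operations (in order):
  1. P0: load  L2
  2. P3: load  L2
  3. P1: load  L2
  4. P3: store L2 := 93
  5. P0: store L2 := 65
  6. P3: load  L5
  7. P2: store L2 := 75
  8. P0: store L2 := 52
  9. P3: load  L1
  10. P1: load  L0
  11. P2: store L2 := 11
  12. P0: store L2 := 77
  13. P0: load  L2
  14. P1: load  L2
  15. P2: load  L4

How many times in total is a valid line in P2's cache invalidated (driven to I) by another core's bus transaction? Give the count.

invalidations = 2

[1] P0: load  L2 | P0:E(0), P1:I, P2:I, P3:I | bus: BusRd
[2] P3: load  L2 | P0:S(0), P1:I, P2:I, P3:S(0) | bus: BusRd
[3] P1: load  L2 | P0:S(0), P1:S(0), P2:I, P3:S(0) | bus: BusRd
[4] P3: store L2 := 93 | P0:I, P1:I, P2:I, P3:M(93) | bus: BusUpgr
[5] P0: store L2 := 65 | P0:M(65), P1:I, P2:I, P3:I | bus: BusRdX,Flush
[6] P3: load  L5 | P0:I, P1:I, P2:I, P3:E(90) | bus: BusRd
[7] P2: store L2 := 75 | P0:I, P1:I, P2:M(75), P3:I | bus: BusRdX,Flush
[8] P0: store L2 := 52 | P0:M(52), P1:I, P2:I, P3:I | bus: BusRdX,Flush
[9] P3: load  L1 | P0:I, P1:I, P2:I, P3:E(40) | bus: BusRd
[10] P1: load  L0 | P0:I, P1:E(10), P2:I, P3:I | bus: BusRd
[11] P2: store L2 := 11 | P0:I, P1:I, P2:M(11), P3:I | bus: BusRdX,Flush
[12] P0: store L2 := 77 | P0:M(77), P1:I, P2:I, P3:I | bus: BusRdX,Flush
[13] P0: load  L2 | P0:M(77), P1:I, P2:I, P3:I | bus: none
[14] P1: load  L2 | P0:S(77), P1:S(77), P2:I, P3:I | bus: BusRd,Flush
[15] P2: load  L4 | P0:I, P1:I, P2:E(10), P3:I | bus: BusRd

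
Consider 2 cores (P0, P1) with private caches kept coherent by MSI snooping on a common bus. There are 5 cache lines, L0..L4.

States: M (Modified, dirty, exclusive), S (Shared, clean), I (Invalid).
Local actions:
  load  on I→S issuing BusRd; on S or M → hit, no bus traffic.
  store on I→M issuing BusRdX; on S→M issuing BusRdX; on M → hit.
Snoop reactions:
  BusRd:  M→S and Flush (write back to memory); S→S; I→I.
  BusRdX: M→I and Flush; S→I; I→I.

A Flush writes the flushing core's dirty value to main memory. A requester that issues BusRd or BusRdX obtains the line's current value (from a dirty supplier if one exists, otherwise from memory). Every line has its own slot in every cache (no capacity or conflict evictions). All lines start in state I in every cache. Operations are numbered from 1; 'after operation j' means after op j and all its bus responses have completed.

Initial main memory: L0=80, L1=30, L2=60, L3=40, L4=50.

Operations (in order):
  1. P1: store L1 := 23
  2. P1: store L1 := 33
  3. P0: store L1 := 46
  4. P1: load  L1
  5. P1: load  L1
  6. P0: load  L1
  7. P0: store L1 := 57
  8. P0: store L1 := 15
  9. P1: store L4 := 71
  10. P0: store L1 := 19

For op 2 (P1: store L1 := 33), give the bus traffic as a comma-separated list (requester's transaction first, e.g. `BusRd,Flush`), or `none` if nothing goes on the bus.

bus = none

[1] P1: store L1 := 23 | P0:I, P1:M(23) | bus: BusRdX
[2] P1: store L1 := 33 | P0:I, P1:M(33) | bus: none
[3] P0: store L1 := 46 | P0:M(46), P1:I | bus: BusRdX,Flush
[4] P1: load  L1 | P0:S(46), P1:S(46) | bus: BusRd,Flush
[5] P1: load  L1 | P0:S(46), P1:S(46) | bus: none
[6] P0: load  L1 | P0:S(46), P1:S(46) | bus: none
[7] P0: store L1 := 57 | P0:M(57), P1:I | bus: BusRdX
[8] P0: store L1 := 15 | P0:M(15), P1:I | bus: none
[9] P1: store L4 := 71 | P0:I, P1:M(71) | bus: BusRdX
[10] P0: store L1 := 19 | P0:M(19), P1:I | bus: none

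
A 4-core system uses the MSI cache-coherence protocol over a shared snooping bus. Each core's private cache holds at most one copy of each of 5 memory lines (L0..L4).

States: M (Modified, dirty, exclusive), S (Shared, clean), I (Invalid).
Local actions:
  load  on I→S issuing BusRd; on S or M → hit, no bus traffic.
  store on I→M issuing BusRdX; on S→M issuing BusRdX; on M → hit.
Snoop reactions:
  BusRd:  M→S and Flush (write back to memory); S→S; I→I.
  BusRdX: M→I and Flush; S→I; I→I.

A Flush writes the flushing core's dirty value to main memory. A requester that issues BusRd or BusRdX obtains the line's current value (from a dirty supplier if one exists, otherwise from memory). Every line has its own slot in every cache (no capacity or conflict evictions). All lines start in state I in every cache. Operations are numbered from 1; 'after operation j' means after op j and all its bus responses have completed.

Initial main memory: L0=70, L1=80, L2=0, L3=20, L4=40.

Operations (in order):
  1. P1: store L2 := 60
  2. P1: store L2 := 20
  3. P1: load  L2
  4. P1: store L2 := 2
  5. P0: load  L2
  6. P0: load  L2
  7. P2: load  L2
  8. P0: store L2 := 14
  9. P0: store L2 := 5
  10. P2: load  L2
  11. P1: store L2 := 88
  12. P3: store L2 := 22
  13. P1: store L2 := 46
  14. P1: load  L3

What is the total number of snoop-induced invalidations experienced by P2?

1. P1: store L2 := 60  bus=[BusRdX]  L2: P0=I P1=M P2=I P3=I  mem[L2]=0
2. P1: store L2 := 20  bus=[-]  L2: P0=I P1=M P2=I P3=I  mem[L2]=0
3. P1: load  L2  bus=[-]  L2: P0=I P1=M P2=I P3=I  mem[L2]=0
4. P1: store L2 := 2  bus=[-]  L2: P0=I P1=M P2=I P3=I  mem[L2]=0
5. P0: load  L2  bus=[BusRd,Flush]  L2: P0=S P1=S P2=I P3=I  mem[L2]=2
6. P0: load  L2  bus=[-]  L2: P0=S P1=S P2=I P3=I  mem[L2]=2
7. P2: load  L2  bus=[BusRd]  L2: P0=S P1=S P2=S P3=I  mem[L2]=2
8. P0: store L2 := 14  bus=[BusRdX]  L2: P0=M P1=I P2=I P3=I  mem[L2]=2
9. P0: store L2 := 5  bus=[-]  L2: P0=M P1=I P2=I P3=I  mem[L2]=2
10. P2: load  L2  bus=[BusRd,Flush]  L2: P0=S P1=I P2=S P3=I  mem[L2]=5
11. P1: store L2 := 88  bus=[BusRdX]  L2: P0=I P1=M P2=I P3=I  mem[L2]=5
12. P3: store L2 := 22  bus=[BusRdX,Flush]  L2: P0=I P1=I P2=I P3=M  mem[L2]=88
13. P1: store L2 := 46  bus=[BusRdX,Flush]  L2: P0=I P1=M P2=I P3=I  mem[L2]=22
14. P1: load  L3  bus=[BusRd]  L3: P0=I P1=S P2=I P3=I  mem[L3]=20

invalidations = 2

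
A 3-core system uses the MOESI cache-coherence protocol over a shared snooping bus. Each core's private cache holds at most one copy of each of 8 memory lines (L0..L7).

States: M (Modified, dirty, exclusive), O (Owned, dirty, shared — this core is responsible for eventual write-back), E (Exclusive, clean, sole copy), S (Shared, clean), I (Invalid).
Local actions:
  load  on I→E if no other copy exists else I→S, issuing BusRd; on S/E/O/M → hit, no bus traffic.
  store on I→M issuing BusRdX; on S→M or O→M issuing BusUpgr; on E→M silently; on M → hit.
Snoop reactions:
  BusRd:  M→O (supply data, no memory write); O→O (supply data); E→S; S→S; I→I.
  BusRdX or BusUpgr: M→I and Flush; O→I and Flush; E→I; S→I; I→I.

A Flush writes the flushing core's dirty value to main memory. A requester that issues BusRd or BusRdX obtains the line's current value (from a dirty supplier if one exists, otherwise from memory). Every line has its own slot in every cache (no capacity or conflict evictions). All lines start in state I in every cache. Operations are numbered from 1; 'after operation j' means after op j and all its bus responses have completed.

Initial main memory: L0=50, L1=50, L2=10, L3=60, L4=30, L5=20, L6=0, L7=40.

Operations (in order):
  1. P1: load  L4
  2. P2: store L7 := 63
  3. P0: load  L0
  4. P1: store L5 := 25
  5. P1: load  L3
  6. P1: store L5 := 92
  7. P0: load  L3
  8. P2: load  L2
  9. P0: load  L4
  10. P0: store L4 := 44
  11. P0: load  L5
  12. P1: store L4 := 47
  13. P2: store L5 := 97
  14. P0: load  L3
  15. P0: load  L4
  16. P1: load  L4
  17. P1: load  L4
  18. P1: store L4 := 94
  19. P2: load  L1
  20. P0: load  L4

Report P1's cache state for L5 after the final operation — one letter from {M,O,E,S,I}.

state = I

[1] P1: load  L4 | P0:I, P1:E(30), P2:I | bus: BusRd
[2] P2: store L7 := 63 | P0:I, P1:I, P2:M(63) | bus: BusRdX
[3] P0: load  L0 | P0:E(50), P1:I, P2:I | bus: BusRd
[4] P1: store L5 := 25 | P0:I, P1:M(25), P2:I | bus: BusRdX
[5] P1: load  L3 | P0:I, P1:E(60), P2:I | bus: BusRd
[6] P1: store L5 := 92 | P0:I, P1:M(92), P2:I | bus: none
[7] P0: load  L3 | P0:S(60), P1:S(60), P2:I | bus: BusRd
[8] P2: load  L2 | P0:I, P1:I, P2:E(10) | bus: BusRd
[9] P0: load  L4 | P0:S(30), P1:S(30), P2:I | bus: BusRd
[10] P0: store L4 := 44 | P0:M(44), P1:I, P2:I | bus: BusUpgr
[11] P0: load  L5 | P0:S(92), P1:O(92), P2:I | bus: BusRd
[12] P1: store L4 := 47 | P0:I, P1:M(47), P2:I | bus: BusRdX,Flush
[13] P2: store L5 := 97 | P0:I, P1:I, P2:M(97) | bus: BusRdX,Flush
[14] P0: load  L3 | P0:S(60), P1:S(60), P2:I | bus: none
[15] P0: load  L4 | P0:S(47), P1:O(47), P2:I | bus: BusRd
[16] P1: load  L4 | P0:S(47), P1:O(47), P2:I | bus: none
[17] P1: load  L4 | P0:S(47), P1:O(47), P2:I | bus: none
[18] P1: store L4 := 94 | P0:I, P1:M(94), P2:I | bus: BusUpgr
[19] P2: load  L1 | P0:I, P1:I, P2:E(50) | bus: BusRd
[20] P0: load  L4 | P0:S(94), P1:O(94), P2:I | bus: BusRd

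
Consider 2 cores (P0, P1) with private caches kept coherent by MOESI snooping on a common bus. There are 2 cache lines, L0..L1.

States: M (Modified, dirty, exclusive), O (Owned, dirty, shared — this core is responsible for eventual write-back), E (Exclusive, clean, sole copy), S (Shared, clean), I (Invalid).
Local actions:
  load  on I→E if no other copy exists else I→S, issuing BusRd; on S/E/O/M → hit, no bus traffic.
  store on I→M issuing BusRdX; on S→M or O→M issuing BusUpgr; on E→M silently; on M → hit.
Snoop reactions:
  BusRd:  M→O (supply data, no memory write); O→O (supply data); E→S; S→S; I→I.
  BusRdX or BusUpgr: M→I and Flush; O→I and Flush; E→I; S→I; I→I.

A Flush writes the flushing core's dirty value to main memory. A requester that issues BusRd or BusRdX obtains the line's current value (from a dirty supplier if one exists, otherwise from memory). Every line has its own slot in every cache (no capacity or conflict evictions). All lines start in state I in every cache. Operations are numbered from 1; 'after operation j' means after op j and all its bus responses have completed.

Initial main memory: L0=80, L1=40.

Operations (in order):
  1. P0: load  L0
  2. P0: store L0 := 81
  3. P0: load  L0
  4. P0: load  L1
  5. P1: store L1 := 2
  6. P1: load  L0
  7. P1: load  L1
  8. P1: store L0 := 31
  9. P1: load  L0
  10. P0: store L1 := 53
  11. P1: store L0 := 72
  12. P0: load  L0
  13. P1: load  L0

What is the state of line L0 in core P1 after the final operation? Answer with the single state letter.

1. P0: load  L0  bus=[BusRd]  L0: P0=E P1=I  mem[L0]=80
2. P0: store L0 := 81  bus=[-]  L0: P0=M P1=I  mem[L0]=80
3. P0: load  L0  bus=[-]  L0: P0=M P1=I  mem[L0]=80
4. P0: load  L1  bus=[BusRd]  L1: P0=E P1=I  mem[L1]=40
5. P1: store L1 := 2  bus=[BusRdX]  L1: P0=I P1=M  mem[L1]=40
6. P1: load  L0  bus=[BusRd]  L0: P0=O P1=S  mem[L0]=80
7. P1: load  L1  bus=[-]  L1: P0=I P1=M  mem[L1]=40
8. P1: store L0 := 31  bus=[BusUpgr,Flush]  L0: P0=I P1=M  mem[L0]=81
9. P1: load  L0  bus=[-]  L0: P0=I P1=M  mem[L0]=81
10. P0: store L1 := 53  bus=[BusRdX,Flush]  L1: P0=M P1=I  mem[L1]=2
11. P1: store L0 := 72  bus=[-]  L0: P0=I P1=M  mem[L0]=81
12. P0: load  L0  bus=[BusRd]  L0: P0=S P1=O  mem[L0]=81
13. P1: load  L0  bus=[-]  L0: P0=S P1=O  mem[L0]=81

state = O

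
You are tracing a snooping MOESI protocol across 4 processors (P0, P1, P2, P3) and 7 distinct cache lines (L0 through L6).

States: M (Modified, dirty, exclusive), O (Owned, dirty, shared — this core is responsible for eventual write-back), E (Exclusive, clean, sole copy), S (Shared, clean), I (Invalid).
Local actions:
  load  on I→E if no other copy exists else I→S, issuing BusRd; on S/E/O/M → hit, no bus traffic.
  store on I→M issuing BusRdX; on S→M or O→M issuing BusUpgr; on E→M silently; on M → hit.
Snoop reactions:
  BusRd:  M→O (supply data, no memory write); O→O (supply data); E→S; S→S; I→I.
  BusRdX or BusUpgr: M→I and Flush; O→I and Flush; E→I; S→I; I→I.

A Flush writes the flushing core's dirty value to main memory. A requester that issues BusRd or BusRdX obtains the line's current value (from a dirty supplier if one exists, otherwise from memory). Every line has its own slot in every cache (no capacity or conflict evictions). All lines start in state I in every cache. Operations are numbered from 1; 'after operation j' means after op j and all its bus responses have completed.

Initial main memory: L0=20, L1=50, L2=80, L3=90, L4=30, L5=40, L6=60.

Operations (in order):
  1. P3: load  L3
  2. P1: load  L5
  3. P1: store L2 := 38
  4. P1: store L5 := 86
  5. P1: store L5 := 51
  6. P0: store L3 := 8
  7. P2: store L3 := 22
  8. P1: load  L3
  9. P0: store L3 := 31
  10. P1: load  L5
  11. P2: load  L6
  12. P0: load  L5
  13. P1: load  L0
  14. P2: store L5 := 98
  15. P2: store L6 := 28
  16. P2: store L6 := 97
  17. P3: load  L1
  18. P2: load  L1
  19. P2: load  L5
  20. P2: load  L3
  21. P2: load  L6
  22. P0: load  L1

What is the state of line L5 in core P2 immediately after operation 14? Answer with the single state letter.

step 1: P3: load  L3  ⟶  IIIE  (L3)  txn=BusRd  M[L3]=90
step 2: P1: load  L5  ⟶  IEII  (L5)  txn=BusRd  M[L5]=40
step 3: P1: store L2 := 38  ⟶  IMII  (L2)  txn=BusRdX  M[L2]=80
step 4: P1: store L5 := 86  ⟶  IMII  (L5)  txn=∅  M[L5]=40
step 5: P1: store L5 := 51  ⟶  IMII  (L5)  txn=∅  M[L5]=40
step 6: P0: store L3 := 8  ⟶  MIII  (L3)  txn=BusRdX  M[L3]=90
step 7: P2: store L3 := 22  ⟶  IIMI  (L3)  txn=BusRdX+Flush  M[L3]=8
step 8: P1: load  L3  ⟶  ISOI  (L3)  txn=BusRd  M[L3]=8
step 9: P0: store L3 := 31  ⟶  MIII  (L3)  txn=BusRdX+Flush  M[L3]=22
step 10: P1: load  L5  ⟶  IMII  (L5)  txn=∅  M[L5]=40
step 11: P2: load  L6  ⟶  IIEI  (L6)  txn=BusRd  M[L6]=60
step 12: P0: load  L5  ⟶  SOII  (L5)  txn=BusRd  M[L5]=40
step 13: P1: load  L0  ⟶  IEII  (L0)  txn=BusRd  M[L0]=20
step 14: P2: store L5 := 98  ⟶  IIMI  (L5)  txn=BusRdX+Flush  M[L5]=51
step 15: P2: store L6 := 28  ⟶  IIMI  (L6)  txn=∅  M[L6]=60
step 16: P2: store L6 := 97  ⟶  IIMI  (L6)  txn=∅  M[L6]=60
step 17: P3: load  L1  ⟶  IIIE  (L1)  txn=BusRd  M[L1]=50
step 18: P2: load  L1  ⟶  IISS  (L1)  txn=BusRd  M[L1]=50
step 19: P2: load  L5  ⟶  IIMI  (L5)  txn=∅  M[L5]=51
step 20: P2: load  L3  ⟶  OISI  (L3)  txn=BusRd  M[L3]=22
step 21: P2: load  L6  ⟶  IIMI  (L6)  txn=∅  M[L6]=60
step 22: P0: load  L1  ⟶  SISS  (L1)  txn=BusRd  M[L1]=50

state = M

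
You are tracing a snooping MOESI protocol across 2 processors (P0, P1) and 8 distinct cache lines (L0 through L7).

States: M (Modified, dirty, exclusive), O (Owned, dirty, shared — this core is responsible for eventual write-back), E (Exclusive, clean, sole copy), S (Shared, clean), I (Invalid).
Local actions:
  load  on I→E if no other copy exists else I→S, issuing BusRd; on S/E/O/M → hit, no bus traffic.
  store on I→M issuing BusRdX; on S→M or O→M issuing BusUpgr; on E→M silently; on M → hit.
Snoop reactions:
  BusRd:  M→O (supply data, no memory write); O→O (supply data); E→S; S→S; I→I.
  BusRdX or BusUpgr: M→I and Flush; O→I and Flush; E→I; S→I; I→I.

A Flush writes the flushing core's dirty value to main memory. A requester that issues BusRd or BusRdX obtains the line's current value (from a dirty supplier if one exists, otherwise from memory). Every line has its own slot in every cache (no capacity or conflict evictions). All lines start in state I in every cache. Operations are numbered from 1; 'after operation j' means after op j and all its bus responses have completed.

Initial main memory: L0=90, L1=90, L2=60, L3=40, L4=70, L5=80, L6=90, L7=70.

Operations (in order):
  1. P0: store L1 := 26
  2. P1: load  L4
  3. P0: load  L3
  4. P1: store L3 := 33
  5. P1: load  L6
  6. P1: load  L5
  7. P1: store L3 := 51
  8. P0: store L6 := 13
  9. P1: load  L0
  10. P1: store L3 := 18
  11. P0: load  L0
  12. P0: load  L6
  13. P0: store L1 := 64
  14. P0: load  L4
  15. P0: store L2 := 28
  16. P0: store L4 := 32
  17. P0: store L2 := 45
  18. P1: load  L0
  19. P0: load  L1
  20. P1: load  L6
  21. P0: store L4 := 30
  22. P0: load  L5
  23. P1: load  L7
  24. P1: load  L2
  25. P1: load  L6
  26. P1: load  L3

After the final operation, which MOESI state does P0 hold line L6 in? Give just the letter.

state = O

[1] P0: store L1 := 26 | P0:M(26), P1:I | bus: BusRdX
[2] P1: load  L4 | P0:I, P1:E(70) | bus: BusRd
[3] P0: load  L3 | P0:E(40), P1:I | bus: BusRd
[4] P1: store L3 := 33 | P0:I, P1:M(33) | bus: BusRdX
[5] P1: load  L6 | P0:I, P1:E(90) | bus: BusRd
[6] P1: load  L5 | P0:I, P1:E(80) | bus: BusRd
[7] P1: store L3 := 51 | P0:I, P1:M(51) | bus: none
[8] P0: store L6 := 13 | P0:M(13), P1:I | bus: BusRdX
[9] P1: load  L0 | P0:I, P1:E(90) | bus: BusRd
[10] P1: store L3 := 18 | P0:I, P1:M(18) | bus: none
[11] P0: load  L0 | P0:S(90), P1:S(90) | bus: BusRd
[12] P0: load  L6 | P0:M(13), P1:I | bus: none
[13] P0: store L1 := 64 | P0:M(64), P1:I | bus: none
[14] P0: load  L4 | P0:S(70), P1:S(70) | bus: BusRd
[15] P0: store L2 := 28 | P0:M(28), P1:I | bus: BusRdX
[16] P0: store L4 := 32 | P0:M(32), P1:I | bus: BusUpgr
[17] P0: store L2 := 45 | P0:M(45), P1:I | bus: none
[18] P1: load  L0 | P0:S(90), P1:S(90) | bus: none
[19] P0: load  L1 | P0:M(64), P1:I | bus: none
[20] P1: load  L6 | P0:O(13), P1:S(13) | bus: BusRd
[21] P0: store L4 := 30 | P0:M(30), P1:I | bus: none
[22] P0: load  L5 | P0:S(80), P1:S(80) | bus: BusRd
[23] P1: load  L7 | P0:I, P1:E(70) | bus: BusRd
[24] P1: load  L2 | P0:O(45), P1:S(45) | bus: BusRd
[25] P1: load  L6 | P0:O(13), P1:S(13) | bus: none
[26] P1: load  L3 | P0:I, P1:M(18) | bus: none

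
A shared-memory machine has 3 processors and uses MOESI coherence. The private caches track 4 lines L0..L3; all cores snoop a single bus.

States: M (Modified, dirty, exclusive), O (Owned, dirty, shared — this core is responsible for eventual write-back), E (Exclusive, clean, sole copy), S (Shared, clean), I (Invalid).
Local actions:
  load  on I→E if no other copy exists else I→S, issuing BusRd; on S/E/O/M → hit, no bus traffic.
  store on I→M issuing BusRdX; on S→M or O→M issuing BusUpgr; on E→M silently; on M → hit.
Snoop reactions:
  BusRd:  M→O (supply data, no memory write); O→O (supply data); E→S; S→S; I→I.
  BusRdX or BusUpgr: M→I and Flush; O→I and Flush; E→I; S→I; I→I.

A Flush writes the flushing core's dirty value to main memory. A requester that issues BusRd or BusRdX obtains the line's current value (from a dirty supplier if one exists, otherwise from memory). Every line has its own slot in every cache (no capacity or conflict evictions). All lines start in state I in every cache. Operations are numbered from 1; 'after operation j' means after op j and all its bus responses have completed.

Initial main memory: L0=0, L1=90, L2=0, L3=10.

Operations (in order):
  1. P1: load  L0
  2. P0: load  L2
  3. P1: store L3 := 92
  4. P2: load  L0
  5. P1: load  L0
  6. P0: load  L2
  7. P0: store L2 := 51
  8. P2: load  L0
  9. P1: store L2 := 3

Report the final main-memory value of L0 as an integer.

[1] P1: load  L0 | P0:I, P1:E(0), P2:I | bus: BusRd
[2] P0: load  L2 | P0:E(0), P1:I, P2:I | bus: BusRd
[3] P1: store L3 := 92 | P0:I, P1:M(92), P2:I | bus: BusRdX
[4] P2: load  L0 | P0:I, P1:S(0), P2:S(0) | bus: BusRd
[5] P1: load  L0 | P0:I, P1:S(0), P2:S(0) | bus: none
[6] P0: load  L2 | P0:E(0), P1:I, P2:I | bus: none
[7] P0: store L2 := 51 | P0:M(51), P1:I, P2:I | bus: none
[8] P2: load  L0 | P0:I, P1:S(0), P2:S(0) | bus: none
[9] P1: store L2 := 3 | P0:I, P1:M(3), P2:I | bus: BusRdX,Flush

memory[L0] = 0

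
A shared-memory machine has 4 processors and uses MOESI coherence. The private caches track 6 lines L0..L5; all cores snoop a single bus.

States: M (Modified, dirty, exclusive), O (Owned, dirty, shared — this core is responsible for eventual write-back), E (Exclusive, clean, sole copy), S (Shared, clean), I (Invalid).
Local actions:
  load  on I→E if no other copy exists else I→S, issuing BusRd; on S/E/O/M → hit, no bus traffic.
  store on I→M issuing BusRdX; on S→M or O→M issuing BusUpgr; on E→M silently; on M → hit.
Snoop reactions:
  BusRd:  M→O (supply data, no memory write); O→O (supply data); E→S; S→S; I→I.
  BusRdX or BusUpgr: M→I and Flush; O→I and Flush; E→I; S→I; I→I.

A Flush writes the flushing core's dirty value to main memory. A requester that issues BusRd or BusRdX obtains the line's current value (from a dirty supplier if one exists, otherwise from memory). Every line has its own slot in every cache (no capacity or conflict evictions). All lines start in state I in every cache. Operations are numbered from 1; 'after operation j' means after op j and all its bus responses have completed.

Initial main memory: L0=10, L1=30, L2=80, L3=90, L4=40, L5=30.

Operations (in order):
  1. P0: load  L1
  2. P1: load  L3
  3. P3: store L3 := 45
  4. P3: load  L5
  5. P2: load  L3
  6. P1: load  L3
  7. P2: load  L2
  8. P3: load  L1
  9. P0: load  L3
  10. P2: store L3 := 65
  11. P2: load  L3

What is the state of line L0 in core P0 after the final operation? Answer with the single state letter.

state = I

1. P0: load  L1  bus=[BusRd]  L1: P0=E P1=I P2=I P3=I  mem[L1]=30
2. P1: load  L3  bus=[BusRd]  L3: P0=I P1=E P2=I P3=I  mem[L3]=90
3. P3: store L3 := 45  bus=[BusRdX]  L3: P0=I P1=I P2=I P3=M  mem[L3]=90
4. P3: load  L5  bus=[BusRd]  L5: P0=I P1=I P2=I P3=E  mem[L5]=30
5. P2: load  L3  bus=[BusRd]  L3: P0=I P1=I P2=S P3=O  mem[L3]=90
6. P1: load  L3  bus=[BusRd]  L3: P0=I P1=S P2=S P3=O  mem[L3]=90
7. P2: load  L2  bus=[BusRd]  L2: P0=I P1=I P2=E P3=I  mem[L2]=80
8. P3: load  L1  bus=[BusRd]  L1: P0=S P1=I P2=I P3=S  mem[L1]=30
9. P0: load  L3  bus=[BusRd]  L3: P0=S P1=S P2=S P3=O  mem[L3]=90
10. P2: store L3 := 65  bus=[BusUpgr,Flush]  L3: P0=I P1=I P2=M P3=I  mem[L3]=45
11. P2: load  L3  bus=[-]  L3: P0=I P1=I P2=M P3=I  mem[L3]=45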